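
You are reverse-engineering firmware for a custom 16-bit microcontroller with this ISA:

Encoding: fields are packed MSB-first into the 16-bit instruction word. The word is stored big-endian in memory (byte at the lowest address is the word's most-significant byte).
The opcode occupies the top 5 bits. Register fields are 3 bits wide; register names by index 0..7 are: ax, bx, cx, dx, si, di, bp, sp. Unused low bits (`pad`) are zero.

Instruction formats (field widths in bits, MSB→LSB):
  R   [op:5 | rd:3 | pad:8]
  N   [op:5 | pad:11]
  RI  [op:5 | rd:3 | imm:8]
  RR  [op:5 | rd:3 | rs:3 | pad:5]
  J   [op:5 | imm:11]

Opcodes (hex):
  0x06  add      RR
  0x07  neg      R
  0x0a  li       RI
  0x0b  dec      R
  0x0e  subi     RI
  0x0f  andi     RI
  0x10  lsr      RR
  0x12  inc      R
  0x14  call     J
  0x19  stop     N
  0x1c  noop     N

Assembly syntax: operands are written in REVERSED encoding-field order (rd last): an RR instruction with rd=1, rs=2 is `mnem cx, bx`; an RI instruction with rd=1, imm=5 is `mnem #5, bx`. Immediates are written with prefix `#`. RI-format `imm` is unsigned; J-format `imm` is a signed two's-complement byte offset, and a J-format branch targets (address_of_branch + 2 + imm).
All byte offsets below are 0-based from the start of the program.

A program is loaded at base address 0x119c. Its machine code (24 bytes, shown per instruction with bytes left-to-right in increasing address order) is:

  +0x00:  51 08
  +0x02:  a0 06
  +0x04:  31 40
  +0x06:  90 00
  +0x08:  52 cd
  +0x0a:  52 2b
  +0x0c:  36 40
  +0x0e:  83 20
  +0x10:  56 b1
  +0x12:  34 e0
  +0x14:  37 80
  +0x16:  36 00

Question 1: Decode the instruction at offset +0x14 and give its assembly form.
add si, sp

@+14  big-endian(37 80) = 0x3780
  op=0x3780>>11=0x6 ⇒ add (RR)
  [10:8] rd=7 = sp
  [7:5] rs=4 = si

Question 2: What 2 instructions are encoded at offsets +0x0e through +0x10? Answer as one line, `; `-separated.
@+0e  big-endian(83 20) = 0x8320
  top 5b → 0x10 → lsr [RR]
  rd: (w>>8)&0x7=0x3 → dx
  rs: (w>>5)&0x7=0x1 → bx
@+10  big-endian(56 b1) = 0x56b1
  top 5b → 0xa → li [RI]
  rd: (w>>8)&0x7=0x6 → bp
  imm: (w>>0)&0xff=0xb1 → #177

lsr bx, dx; li #177, bp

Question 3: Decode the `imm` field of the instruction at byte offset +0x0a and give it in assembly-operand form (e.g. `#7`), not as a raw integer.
@+0a  big-endian(52 2b) = 0x522b
  op=0x522b>>11=0xa ⇒ li (RI)
  rd@[10:8]=0x2 ⇒ cx
  imm@[7:0]=0x2b ⇒ #43

#43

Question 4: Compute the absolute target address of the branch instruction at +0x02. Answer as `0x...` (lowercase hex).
+0x02: a0 06 ⇒ word 0xa006 (big)
  top 5b → 0x14 → call [J]
  [10:0] imm=6 = #6
  target = base 0x119c + off 0x02 + 2 + imm 6 = 0x11a6

0x11a6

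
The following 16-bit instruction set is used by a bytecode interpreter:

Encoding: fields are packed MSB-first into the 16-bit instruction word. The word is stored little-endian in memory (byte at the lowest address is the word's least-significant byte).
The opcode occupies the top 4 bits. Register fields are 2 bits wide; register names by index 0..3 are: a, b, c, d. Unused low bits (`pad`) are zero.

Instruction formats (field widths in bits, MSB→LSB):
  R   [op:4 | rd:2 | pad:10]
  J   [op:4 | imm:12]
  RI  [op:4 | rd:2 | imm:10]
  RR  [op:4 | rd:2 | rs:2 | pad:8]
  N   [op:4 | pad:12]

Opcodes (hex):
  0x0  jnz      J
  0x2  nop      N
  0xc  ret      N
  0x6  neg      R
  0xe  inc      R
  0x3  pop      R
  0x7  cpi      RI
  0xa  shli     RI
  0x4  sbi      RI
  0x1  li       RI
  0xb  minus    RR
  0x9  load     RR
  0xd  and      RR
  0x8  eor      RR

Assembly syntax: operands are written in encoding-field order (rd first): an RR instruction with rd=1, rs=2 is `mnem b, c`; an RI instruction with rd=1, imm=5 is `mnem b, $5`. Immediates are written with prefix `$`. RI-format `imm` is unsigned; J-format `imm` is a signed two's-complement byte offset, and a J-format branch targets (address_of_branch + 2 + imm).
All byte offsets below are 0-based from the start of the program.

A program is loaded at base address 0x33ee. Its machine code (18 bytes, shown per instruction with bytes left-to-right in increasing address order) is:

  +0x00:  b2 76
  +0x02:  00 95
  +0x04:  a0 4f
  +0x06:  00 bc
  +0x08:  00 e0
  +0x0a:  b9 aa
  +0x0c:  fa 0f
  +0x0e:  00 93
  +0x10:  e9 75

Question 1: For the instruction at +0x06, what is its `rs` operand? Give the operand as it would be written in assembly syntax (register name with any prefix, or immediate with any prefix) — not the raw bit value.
off 0x06: read 00 bc as little → 0xbc00
  op=0xbc00>>12=0xb ⇒ minus (RR)
  rd: (w>>10)&0x3=0x3 → d
  rs: (w>>8)&0x3=0x0 → a

a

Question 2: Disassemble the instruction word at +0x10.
cpi b, $489

[10] e9 75 → 0x75e9
  opcode bits[15:12]=0x7: cpi/RI
  rd: (w>>10)&0x3=0x1 → b
  imm: (w>>0)&0x3ff=0x1e9 → $489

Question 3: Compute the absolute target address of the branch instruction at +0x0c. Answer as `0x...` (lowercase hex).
0x33f6

[0c] fa 0f → 0x0ffa
  op=0x0ffa>>12=0x0 ⇒ jnz (J)
  imm@[11:0]=0xffa (s12→-6) ⇒ $-6
  target = base 0x33ee + off 0x0c + 2 + imm -6 = 0x33f6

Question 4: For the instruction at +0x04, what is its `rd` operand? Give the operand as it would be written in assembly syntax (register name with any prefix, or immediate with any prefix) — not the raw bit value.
@+04  little-endian(a0 4f) = 0x4fa0
  opcode bits[15:12]=0x4: sbi/RI
  [11:10] rd=3 = d
  [9:0] imm=928 = $928

d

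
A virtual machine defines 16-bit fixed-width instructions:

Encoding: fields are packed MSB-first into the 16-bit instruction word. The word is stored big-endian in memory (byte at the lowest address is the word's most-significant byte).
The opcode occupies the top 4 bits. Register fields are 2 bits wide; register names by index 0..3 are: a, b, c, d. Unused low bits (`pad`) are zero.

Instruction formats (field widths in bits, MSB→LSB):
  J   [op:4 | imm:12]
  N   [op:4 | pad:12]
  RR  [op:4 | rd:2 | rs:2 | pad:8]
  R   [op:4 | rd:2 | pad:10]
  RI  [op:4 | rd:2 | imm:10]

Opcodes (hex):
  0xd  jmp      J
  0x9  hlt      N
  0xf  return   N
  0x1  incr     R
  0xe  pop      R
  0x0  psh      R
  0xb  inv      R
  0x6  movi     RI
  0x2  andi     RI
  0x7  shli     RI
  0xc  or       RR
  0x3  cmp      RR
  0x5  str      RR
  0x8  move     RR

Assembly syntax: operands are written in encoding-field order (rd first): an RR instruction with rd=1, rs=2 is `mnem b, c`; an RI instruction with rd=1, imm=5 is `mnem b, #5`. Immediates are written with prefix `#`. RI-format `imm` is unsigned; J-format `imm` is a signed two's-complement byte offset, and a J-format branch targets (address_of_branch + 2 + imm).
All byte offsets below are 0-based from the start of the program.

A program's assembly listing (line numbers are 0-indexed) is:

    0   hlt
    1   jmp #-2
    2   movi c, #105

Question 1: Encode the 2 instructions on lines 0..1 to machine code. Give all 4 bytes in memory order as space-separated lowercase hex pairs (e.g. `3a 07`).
90 00 df fe

line 0 (hlt): pack op=0x9:4|pad=0:12 = 0x9000; big→ 90 00
line 1 (jmp): pack op=0xd:4|imm=-2:12 = 0xdffe; big→ df fe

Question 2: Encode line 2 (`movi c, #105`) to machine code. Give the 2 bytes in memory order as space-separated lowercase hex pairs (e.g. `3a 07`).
L2: movi op=0x6:4|rd=2:2|imm=105:10 ⇒ 0x6869 ⇒ big 68 69

68 69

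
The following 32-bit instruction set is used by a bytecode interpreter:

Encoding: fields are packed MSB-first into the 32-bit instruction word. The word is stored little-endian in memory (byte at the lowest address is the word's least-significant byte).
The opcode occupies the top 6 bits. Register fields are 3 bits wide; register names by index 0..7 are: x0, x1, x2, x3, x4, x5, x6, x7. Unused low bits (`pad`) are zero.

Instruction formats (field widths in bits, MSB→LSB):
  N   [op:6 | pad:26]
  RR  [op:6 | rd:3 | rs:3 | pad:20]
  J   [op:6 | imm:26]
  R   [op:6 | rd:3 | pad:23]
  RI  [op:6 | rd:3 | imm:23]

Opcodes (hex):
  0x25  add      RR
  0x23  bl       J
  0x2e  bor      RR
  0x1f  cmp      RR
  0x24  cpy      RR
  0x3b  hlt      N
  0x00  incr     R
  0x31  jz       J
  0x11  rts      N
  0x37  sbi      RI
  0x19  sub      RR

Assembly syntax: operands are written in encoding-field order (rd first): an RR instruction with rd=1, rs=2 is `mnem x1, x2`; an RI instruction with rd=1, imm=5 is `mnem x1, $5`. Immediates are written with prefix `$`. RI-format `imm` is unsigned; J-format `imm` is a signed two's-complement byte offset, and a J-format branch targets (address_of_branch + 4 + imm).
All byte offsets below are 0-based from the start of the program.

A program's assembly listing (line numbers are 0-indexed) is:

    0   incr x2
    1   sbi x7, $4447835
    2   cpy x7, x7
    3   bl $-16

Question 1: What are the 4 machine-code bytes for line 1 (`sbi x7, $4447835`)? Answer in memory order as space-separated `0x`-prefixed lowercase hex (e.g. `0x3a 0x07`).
L1: sbi op=0x37:6|rd=7:3|imm=4447835:23 ⇒ 0xdfc3de5b ⇒ little 5b de c3 df

0x5b 0xde 0xc3 0xdf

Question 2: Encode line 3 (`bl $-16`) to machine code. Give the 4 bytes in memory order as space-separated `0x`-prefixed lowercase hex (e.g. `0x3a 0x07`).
3. bl fields op=0x23:6|imm=-16:26 → word 8ffffff0h → f0 ff ff 8f

0xf0 0xff 0xff 0x8f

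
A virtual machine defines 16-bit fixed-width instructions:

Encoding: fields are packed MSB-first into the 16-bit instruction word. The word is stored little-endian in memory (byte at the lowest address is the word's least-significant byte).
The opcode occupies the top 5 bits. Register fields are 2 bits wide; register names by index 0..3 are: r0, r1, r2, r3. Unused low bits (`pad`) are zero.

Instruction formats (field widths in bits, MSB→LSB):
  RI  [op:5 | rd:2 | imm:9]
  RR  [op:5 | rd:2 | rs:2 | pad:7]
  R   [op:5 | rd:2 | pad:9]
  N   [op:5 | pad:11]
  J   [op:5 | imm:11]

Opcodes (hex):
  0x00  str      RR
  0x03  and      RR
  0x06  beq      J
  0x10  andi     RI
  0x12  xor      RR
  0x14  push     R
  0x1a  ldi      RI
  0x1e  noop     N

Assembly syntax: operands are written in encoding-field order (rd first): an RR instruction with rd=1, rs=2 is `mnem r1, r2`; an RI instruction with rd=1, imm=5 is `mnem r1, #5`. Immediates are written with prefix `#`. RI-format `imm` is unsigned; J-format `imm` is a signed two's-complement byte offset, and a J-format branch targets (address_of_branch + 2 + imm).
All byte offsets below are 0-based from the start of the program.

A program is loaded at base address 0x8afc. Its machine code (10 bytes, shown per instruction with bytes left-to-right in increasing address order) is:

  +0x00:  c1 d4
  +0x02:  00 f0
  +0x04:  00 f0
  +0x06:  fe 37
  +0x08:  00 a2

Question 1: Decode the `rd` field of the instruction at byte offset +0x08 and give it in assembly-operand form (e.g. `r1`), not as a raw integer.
r1

[08] 00 a2 → 0xa200
  top 5b → 0x14 → push [R]
  rd: (w>>9)&0x3=0x1 → r1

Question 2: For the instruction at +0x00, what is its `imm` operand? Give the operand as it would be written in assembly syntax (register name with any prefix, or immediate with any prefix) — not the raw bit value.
[00] c1 d4 → 0xd4c1
  opcode bits[15:11]=0x1a: ldi/RI
  rd: (w>>9)&0x3=0x2 → r2
  imm: (w>>0)&0x1ff=0xc1 → #193

#193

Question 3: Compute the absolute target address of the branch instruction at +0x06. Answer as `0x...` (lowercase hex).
0x8b02

+0x06: fe 37 ⇒ word 0x37fe (little)
  opcode bits[15:11]=0x6: beq/J
  imm: (w>>0)&0x7ff=0x7fe (s11→-2) → #-2
  target = base 0x8afc + off 0x06 + 2 + imm -2 = 0x8b02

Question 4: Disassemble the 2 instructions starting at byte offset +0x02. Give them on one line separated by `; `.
+0x02: 00 f0 ⇒ word 0xf000 (little)
  opcode bits[15:11]=0x1e: noop/N
+0x04: 00 f0 ⇒ word 0xf000 (little)
  opcode bits[15:11]=0x1e: noop/N

noop; noop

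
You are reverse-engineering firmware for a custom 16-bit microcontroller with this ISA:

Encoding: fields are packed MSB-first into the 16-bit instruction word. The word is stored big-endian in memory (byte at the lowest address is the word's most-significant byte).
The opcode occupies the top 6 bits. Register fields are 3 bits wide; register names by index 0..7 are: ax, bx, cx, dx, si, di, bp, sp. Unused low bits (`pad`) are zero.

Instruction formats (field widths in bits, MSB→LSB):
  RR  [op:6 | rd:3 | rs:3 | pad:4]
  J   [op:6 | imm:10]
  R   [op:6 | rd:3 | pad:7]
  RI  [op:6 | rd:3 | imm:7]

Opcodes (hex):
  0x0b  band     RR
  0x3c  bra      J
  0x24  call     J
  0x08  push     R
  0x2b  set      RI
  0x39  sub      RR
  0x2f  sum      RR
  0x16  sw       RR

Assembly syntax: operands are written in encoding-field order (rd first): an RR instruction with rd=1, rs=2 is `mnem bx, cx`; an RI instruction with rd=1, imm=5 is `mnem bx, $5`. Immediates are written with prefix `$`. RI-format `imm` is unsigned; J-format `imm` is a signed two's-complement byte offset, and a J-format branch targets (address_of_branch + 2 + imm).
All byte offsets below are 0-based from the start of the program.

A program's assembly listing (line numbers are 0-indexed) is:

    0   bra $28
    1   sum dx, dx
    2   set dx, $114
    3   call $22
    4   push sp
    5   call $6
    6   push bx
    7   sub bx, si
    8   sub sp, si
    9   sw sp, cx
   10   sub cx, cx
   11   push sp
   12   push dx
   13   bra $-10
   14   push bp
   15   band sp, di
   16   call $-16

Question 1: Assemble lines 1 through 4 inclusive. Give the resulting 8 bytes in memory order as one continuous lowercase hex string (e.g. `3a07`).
L1: sum op=0x2f:6|rd=3:3|rs=3:3|pad=0:4 ⇒ 0xbdb0 ⇒ big bd b0
L2: set op=0x2b:6|rd=3:3|imm=114:7 ⇒ 0xadf2 ⇒ big ad f2
L3: call op=0x24:6|imm=22:10 ⇒ 0x9016 ⇒ big 90 16
L4: push op=0x8:6|rd=7:3|pad=0:7 ⇒ 0x2380 ⇒ big 23 80

bdb0adf290162380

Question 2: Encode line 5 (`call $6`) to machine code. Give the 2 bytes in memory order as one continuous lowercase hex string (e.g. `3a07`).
5. call fields op=0x24:6|imm=6:10 → word 9006h → 90 06

9006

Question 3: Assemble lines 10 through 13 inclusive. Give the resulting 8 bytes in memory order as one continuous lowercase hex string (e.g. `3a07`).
e52023802180f3f6

line 10 (sub): pack op=0x39:6|rd=2:3|rs=2:3|pad=0:4 = 0xe520; big→ e5 20
line 11 (push): pack op=0x8:6|rd=7:3|pad=0:7 = 0x2380; big→ 23 80
line 12 (push): pack op=0x8:6|rd=3:3|pad=0:7 = 0x2180; big→ 21 80
line 13 (bra): pack op=0x3c:6|imm=-10:10 = 0xf3f6; big→ f3 f6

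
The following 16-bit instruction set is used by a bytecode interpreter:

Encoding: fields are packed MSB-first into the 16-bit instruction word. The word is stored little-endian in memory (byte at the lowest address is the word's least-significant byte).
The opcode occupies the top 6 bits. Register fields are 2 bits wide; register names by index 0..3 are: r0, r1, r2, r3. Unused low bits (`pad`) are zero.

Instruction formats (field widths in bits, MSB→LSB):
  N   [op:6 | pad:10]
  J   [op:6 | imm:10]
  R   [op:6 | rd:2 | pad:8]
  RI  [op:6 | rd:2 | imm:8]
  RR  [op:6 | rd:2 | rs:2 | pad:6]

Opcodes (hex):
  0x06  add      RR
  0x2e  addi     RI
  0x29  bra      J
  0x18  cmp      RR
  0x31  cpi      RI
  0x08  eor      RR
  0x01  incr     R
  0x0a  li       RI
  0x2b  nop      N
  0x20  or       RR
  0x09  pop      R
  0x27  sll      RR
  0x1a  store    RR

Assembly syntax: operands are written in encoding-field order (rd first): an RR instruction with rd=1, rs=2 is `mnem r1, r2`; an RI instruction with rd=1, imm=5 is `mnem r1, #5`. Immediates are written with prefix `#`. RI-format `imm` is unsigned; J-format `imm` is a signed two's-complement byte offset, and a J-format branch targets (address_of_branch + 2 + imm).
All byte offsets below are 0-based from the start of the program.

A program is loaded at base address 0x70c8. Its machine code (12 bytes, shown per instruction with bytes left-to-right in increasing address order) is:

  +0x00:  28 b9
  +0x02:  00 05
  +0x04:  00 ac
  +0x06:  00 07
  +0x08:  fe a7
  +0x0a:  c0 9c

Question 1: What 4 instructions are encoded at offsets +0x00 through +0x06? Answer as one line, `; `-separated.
@+00  little-endian(28 b9) = 0xb928
  op=0xb928>>10=0x2e ⇒ addi (RI)
  [9:8] rd=1 = r1
  [7:0] imm=40 = #40
@+02  little-endian(00 05) = 0x0500
  op=0x0500>>10=0x1 ⇒ incr (R)
  [9:8] rd=1 = r1
@+04  little-endian(00 ac) = 0xac00
  op=0xac00>>10=0x2b ⇒ nop (N)
@+06  little-endian(00 07) = 0x0700
  op=0x0700>>10=0x1 ⇒ incr (R)
  [9:8] rd=3 = r3

addi r1, #40; incr r1; nop; incr r3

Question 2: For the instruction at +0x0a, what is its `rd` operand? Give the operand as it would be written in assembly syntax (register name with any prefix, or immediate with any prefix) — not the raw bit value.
@+0a  little-endian(c0 9c) = 0x9cc0
  top 6b → 0x27 → sll [RR]
  rd@[9:8]=0x0 ⇒ r0
  rs@[7:6]=0x3 ⇒ r3

r0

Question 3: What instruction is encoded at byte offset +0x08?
[08] fe a7 → 0xa7fe
  top 6b → 0x29 → bra [J]
  imm: (w>>0)&0x3ff=0x3fe (s10→-2) → #-2

bra #-2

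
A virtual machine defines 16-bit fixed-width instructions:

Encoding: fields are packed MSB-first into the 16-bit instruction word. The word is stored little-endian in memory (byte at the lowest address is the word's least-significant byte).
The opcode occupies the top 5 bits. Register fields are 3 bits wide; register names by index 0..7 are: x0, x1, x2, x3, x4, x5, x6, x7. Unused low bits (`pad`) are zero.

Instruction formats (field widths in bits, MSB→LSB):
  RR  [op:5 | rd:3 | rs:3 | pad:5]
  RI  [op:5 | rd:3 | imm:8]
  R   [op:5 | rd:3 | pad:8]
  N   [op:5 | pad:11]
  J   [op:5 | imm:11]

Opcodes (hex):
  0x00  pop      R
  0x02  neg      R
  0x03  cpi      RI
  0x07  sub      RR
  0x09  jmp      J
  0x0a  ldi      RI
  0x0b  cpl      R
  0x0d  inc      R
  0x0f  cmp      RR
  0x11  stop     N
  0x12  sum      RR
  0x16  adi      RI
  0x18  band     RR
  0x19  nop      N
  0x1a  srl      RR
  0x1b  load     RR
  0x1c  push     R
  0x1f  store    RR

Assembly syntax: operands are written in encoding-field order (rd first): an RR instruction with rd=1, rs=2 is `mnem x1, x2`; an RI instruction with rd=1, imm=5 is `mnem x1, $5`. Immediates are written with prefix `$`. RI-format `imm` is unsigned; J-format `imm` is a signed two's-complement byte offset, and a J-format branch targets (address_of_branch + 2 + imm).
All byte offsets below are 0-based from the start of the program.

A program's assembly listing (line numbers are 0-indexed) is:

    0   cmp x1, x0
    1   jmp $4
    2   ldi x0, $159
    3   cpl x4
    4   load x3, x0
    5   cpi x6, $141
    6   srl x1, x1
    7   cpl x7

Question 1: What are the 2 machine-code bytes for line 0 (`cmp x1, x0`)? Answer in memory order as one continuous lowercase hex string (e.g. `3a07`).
0079

0. cmp fields op=0xf:5|rd=1:3|rs=0:3|pad=0:5 → word 7900h → 00 79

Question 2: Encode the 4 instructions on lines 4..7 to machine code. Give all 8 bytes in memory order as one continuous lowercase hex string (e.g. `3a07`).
00db8d1e20d1005f

L4: load op=0x1b:5|rd=3:3|rs=0:3|pad=0:5 ⇒ 0xdb00 ⇒ little 00 db
L5: cpi op=0x3:5|rd=6:3|imm=141:8 ⇒ 0x1e8d ⇒ little 8d 1e
L6: srl op=0x1a:5|rd=1:3|rs=1:3|pad=0:5 ⇒ 0xd120 ⇒ little 20 d1
L7: cpl op=0xb:5|rd=7:3|pad=0:8 ⇒ 0x5f00 ⇒ little 00 5f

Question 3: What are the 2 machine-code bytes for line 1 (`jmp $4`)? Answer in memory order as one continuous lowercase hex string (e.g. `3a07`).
0448

line 1 (jmp): pack op=0x9:5|imm=4:11 = 0x4804; little→ 04 48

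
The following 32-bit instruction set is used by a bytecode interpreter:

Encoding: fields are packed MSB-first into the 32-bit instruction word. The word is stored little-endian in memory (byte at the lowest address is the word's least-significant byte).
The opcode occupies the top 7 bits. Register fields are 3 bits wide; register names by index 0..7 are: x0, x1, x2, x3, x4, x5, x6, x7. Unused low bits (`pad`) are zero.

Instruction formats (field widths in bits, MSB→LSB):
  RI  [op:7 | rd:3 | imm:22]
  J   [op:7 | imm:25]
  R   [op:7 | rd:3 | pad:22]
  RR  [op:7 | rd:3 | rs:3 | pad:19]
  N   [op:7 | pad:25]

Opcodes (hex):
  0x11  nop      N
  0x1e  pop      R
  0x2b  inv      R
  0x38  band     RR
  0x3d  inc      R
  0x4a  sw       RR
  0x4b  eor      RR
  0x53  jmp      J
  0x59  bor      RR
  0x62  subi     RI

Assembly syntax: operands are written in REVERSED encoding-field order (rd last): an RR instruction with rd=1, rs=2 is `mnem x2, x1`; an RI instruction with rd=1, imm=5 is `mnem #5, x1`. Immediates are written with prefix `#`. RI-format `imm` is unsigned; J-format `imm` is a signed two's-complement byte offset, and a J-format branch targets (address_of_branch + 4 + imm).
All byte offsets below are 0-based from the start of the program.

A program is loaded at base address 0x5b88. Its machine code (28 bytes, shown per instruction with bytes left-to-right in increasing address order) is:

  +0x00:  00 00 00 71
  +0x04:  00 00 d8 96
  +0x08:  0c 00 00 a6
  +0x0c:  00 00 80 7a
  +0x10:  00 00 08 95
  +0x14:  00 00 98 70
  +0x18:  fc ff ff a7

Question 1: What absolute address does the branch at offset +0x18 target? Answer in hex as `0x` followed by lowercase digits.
+0x18: fc ff ff a7 ⇒ word 0xa7fffffc (little)
  top 7b → 0x53 → jmp [J]
  imm: (w>>0)&0x1ffffff=0x1fffffc (s25→-4) → #-4
  target = base 0x5b88 + off 0x18 + 4 + imm -4 = 0x5ba0

0x5ba0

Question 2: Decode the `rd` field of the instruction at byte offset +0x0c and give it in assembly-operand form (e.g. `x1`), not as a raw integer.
x2

@+0c  little-endian(00 00 80 7a) = 0x7a800000
  top 7b → 0x3d → inc [R]
  rd: (w>>22)&0x7=0x2 → x2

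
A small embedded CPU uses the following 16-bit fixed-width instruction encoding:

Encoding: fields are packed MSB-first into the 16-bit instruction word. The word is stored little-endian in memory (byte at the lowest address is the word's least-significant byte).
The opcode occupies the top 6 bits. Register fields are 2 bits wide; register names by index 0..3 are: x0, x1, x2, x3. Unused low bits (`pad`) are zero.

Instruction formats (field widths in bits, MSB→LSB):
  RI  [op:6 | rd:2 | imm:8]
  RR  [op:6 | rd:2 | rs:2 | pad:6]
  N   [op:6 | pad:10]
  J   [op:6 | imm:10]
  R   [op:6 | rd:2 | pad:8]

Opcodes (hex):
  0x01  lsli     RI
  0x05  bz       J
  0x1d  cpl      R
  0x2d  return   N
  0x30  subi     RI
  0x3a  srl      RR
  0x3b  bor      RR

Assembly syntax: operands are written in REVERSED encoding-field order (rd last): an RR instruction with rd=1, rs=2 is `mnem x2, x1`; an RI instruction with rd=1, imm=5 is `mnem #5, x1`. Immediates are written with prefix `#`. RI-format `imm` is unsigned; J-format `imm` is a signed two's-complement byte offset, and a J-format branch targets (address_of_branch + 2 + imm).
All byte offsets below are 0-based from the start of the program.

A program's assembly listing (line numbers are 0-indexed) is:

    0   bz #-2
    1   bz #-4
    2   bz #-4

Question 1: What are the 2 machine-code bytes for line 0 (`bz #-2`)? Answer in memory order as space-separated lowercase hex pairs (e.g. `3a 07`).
line 0 (bz): pack op=0x5:6|imm=-2:10 = 0x17fe; little→ fe 17

fe 17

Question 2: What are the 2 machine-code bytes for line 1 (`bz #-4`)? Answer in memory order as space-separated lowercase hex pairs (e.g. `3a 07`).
fc 17

1. bz fields op=0x5:6|imm=-4:10 → word 17fch → fc 17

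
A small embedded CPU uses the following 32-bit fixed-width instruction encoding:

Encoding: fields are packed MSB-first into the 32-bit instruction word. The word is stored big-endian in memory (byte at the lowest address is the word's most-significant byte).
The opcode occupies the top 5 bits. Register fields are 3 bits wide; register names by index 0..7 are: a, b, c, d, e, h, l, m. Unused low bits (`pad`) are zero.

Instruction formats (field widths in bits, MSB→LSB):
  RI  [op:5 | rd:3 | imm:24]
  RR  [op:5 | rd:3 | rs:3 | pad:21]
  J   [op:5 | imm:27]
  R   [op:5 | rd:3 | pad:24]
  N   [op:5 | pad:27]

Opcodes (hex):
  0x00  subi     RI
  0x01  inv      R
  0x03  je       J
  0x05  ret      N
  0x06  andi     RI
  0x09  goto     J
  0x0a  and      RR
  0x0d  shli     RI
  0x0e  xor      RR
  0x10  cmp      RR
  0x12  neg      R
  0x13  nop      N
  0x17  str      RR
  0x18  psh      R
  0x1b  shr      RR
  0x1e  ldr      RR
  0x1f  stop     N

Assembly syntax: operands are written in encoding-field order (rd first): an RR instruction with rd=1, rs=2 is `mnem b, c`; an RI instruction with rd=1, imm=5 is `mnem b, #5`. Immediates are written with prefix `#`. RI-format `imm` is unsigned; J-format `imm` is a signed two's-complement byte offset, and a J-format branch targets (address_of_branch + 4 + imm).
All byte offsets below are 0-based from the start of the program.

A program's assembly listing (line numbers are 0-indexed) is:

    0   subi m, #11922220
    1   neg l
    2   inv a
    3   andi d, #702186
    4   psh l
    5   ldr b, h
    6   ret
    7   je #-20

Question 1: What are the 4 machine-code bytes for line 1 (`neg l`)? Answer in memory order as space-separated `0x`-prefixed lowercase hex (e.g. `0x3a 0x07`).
0x96 0x00 0x00 0x00

line 1 (neg): pack op=0x12:5|rd=6:3|pad=0:24 = 0x96000000; big→ 96 00 00 00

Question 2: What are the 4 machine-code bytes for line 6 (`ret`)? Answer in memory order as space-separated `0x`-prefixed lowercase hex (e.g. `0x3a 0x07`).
L6: ret op=0x5:5|pad=0:27 ⇒ 0x28000000 ⇒ big 28 00 00 00

0x28 0x00 0x00 0x00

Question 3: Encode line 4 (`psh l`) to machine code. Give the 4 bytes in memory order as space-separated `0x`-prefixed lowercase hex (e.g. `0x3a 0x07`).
4. psh fields op=0x18:5|rd=6:3|pad=0:24 → word c6000000h → c6 00 00 00

0xc6 0x00 0x00 0x00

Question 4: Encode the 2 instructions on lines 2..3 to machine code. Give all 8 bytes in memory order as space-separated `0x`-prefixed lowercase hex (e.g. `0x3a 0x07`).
L2: inv op=0x1:5|rd=0:3|pad=0:24 ⇒ 0x08000000 ⇒ big 08 00 00 00
L3: andi op=0x6:5|rd=3:3|imm=702186:24 ⇒ 0x330ab6ea ⇒ big 33 0a b6 ea

0x08 0x00 0x00 0x00 0x33 0x0a 0xb6 0xea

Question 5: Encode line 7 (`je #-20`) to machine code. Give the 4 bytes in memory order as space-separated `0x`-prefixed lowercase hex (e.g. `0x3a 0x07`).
0x1f 0xff 0xff 0xec

7. je fields op=0x3:5|imm=-20:27 → word 1fffffech → 1f ff ff ec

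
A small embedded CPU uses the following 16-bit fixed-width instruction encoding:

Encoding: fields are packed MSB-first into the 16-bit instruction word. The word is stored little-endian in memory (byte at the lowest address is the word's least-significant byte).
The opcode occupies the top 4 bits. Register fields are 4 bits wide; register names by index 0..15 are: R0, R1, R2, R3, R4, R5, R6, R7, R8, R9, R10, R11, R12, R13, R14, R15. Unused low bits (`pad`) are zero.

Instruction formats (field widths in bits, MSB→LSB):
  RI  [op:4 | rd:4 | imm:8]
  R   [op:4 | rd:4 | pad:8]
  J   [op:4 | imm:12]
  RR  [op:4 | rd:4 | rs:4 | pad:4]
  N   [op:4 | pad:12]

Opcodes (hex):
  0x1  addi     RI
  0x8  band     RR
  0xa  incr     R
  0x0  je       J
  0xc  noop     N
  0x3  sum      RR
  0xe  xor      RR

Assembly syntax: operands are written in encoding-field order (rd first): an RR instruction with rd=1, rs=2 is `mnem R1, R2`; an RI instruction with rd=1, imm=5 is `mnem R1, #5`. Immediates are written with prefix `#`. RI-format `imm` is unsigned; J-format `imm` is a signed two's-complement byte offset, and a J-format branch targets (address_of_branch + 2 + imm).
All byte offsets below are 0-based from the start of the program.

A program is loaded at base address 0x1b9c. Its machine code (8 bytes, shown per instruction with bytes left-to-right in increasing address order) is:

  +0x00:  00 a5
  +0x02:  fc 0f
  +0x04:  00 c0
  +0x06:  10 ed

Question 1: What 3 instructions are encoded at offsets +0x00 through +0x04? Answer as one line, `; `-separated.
incr R5; je #-4; noop

@+00  little-endian(00 a5) = 0xa500
  opcode bits[15:12]=0xa: incr/R
  rd: (w>>8)&0xf=0x5 → R5
@+02  little-endian(fc 0f) = 0x0ffc
  opcode bits[15:12]=0x0: je/J
  imm: (w>>0)&0xfff=0xffc (s12→-4) → #-4
@+04  little-endian(00 c0) = 0xc000
  opcode bits[15:12]=0xc: noop/N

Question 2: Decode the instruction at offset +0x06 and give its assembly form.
+0x06: 10 ed ⇒ word 0xed10 (little)
  top 4b → 0xe → xor [RR]
  [11:8] rd=13 = R13
  [7:4] rs=1 = R1

xor R13, R1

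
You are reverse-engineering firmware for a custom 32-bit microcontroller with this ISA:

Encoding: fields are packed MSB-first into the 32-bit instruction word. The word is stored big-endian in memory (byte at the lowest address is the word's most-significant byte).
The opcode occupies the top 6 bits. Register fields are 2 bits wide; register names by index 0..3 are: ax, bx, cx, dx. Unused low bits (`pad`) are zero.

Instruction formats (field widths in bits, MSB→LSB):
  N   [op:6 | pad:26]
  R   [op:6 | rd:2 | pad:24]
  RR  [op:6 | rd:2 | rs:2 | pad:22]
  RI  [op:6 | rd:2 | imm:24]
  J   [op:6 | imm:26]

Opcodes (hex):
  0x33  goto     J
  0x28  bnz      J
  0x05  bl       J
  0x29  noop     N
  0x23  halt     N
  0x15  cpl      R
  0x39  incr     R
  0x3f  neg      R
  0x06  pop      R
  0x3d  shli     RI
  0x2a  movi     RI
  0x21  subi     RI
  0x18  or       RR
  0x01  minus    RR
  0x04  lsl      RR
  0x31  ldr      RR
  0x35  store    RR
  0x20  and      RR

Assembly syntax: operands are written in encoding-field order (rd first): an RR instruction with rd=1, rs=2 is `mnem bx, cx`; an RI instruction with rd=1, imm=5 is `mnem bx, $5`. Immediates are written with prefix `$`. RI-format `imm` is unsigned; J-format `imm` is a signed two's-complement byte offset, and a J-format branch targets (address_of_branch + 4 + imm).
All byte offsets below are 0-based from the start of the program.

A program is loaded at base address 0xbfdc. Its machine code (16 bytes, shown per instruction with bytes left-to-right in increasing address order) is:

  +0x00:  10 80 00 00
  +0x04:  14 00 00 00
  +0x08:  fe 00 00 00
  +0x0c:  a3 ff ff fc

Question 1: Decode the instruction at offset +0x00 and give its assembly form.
lsl ax, cx

+0x00: 10 80 00 00 ⇒ word 0x10800000 (big)
  op=0x10800000>>26=0x4 ⇒ lsl (RR)
  rd@[25:24]=0x0 ⇒ ax
  rs@[23:22]=0x2 ⇒ cx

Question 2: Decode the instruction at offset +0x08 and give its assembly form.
neg cx

+0x08: fe 00 00 00 ⇒ word 0xfe000000 (big)
  opcode bits[31:26]=0x3f: neg/R
  rd@[25:24]=0x2 ⇒ cx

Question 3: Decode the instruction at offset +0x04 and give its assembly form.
bl $0

+0x04: 14 00 00 00 ⇒ word 0x14000000 (big)
  opcode bits[31:26]=0x5: bl/J
  [25:0] imm=0 = $0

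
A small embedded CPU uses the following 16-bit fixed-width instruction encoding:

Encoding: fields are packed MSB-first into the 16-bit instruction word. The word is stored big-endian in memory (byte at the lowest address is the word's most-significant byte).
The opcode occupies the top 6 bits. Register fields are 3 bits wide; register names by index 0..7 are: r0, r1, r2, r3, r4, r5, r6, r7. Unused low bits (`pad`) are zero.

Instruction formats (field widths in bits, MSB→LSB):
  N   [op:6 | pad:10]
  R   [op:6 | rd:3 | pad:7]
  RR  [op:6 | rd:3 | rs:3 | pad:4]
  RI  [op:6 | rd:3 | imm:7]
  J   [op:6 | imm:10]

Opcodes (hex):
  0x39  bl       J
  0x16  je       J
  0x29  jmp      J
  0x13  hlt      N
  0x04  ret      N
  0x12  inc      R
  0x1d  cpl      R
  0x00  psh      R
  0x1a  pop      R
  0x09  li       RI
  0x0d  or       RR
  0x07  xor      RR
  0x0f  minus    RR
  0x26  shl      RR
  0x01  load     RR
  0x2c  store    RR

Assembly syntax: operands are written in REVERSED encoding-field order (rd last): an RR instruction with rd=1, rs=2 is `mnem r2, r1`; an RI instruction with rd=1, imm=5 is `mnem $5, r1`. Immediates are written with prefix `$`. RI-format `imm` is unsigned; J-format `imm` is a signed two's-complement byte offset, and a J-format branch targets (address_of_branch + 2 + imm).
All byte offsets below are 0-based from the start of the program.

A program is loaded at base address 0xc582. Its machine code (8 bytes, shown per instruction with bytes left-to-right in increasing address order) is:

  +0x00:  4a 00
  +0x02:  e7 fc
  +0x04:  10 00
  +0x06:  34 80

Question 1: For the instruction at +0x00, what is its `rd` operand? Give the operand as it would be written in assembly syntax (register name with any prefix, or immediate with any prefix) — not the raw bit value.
@+00  big-endian(4a 00) = 0x4a00
  op=0x4a00>>10=0x12 ⇒ inc (R)
  rd@[9:7]=0x4 ⇒ r4

r4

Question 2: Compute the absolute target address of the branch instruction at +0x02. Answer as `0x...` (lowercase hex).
0xc582

@+02  big-endian(e7 fc) = 0xe7fc
  opcode bits[15:10]=0x39: bl/J
  [9:0] imm=1020 (s10→-4) = $-4
  target = base 0xc582 + off 0x02 + 2 + imm -4 = 0xc582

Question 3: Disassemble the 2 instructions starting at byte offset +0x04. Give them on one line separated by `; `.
@+04  big-endian(10 00) = 0x1000
  opcode bits[15:10]=0x4: ret/N
@+06  big-endian(34 80) = 0x3480
  opcode bits[15:10]=0xd: or/RR
  [9:7] rd=1 = r1
  [6:4] rs=0 = r0

ret; or r0, r1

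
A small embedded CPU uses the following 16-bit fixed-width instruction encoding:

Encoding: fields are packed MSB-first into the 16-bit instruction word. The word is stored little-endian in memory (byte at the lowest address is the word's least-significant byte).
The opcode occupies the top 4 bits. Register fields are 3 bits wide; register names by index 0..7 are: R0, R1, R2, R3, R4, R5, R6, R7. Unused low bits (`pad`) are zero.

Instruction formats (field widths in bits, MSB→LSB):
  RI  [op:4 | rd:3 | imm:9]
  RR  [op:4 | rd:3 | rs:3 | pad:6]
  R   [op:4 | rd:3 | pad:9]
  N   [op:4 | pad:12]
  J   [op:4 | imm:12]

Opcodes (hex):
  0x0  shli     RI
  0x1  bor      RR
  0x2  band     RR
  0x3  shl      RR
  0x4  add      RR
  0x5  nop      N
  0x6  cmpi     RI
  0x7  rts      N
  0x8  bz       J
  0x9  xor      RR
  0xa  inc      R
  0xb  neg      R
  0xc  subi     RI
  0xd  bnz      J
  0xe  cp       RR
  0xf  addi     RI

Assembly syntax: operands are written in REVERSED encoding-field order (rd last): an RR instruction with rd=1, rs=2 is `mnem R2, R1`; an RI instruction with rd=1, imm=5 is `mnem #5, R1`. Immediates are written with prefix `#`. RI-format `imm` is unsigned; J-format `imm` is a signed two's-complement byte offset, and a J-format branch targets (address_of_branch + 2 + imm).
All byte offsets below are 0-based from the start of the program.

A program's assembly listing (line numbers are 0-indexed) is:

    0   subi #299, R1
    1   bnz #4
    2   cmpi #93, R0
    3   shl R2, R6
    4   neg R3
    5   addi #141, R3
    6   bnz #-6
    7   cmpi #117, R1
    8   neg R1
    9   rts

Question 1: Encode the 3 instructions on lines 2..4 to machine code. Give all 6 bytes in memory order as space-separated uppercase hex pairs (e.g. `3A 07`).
5D 60 80 3C 00 B6

2. cmpi fields op=0x6:4|rd=0:3|imm=93:9 → word 605dh → 5d 60
3. shl fields op=0x3:4|rd=6:3|rs=2:3|pad=0:6 → word 3c80h → 80 3c
4. neg fields op=0xb:4|rd=3:3|pad=0:9 → word b600h → 00 b6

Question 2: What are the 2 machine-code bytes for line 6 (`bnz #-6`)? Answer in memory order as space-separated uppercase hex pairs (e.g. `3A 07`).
line 6 (bnz): pack op=0xd:4|imm=-6:12 = 0xdffa; little→ fa df

FA DF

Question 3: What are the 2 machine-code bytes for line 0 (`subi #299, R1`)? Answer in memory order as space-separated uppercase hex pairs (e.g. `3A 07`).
2B C3

0. subi fields op=0xc:4|rd=1:3|imm=299:9 → word c32bh → 2b c3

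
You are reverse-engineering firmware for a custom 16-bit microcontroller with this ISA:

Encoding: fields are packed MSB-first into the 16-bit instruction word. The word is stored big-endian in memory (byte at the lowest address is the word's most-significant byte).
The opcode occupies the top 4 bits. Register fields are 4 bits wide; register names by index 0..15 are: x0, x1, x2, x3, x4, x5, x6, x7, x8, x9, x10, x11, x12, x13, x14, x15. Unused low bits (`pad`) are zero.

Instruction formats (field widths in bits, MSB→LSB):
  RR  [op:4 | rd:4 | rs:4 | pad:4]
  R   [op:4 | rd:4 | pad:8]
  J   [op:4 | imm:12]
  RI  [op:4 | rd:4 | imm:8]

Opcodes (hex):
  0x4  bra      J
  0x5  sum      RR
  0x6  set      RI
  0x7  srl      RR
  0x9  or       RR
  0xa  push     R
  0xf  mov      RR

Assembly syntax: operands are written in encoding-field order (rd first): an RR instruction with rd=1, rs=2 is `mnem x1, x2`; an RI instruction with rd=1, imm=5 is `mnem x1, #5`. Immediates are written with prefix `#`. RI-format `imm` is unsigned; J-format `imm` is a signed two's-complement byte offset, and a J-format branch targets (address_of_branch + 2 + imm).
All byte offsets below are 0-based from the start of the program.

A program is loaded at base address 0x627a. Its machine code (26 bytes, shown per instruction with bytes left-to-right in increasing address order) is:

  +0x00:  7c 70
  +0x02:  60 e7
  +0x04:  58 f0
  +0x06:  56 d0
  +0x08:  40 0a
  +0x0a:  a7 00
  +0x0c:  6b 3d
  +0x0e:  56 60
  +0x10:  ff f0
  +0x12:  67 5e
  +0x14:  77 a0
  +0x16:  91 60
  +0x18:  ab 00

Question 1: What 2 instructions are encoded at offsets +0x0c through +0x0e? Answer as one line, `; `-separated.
[0c] 6b 3d → 0x6b3d
  opcode bits[15:12]=0x6: set/RI
  rd@[11:8]=0xb ⇒ x11
  imm@[7:0]=0x3d ⇒ #61
[0e] 56 60 → 0x5660
  opcode bits[15:12]=0x5: sum/RR
  rd@[11:8]=0x6 ⇒ x6
  rs@[7:4]=0x6 ⇒ x6

set x11, #61; sum x6, x6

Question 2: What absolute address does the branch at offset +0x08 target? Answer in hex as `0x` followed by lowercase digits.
off 0x08: read 40 0a as big → 0x400a
  top 4b → 0x4 → bra [J]
  imm: (w>>0)&0xfff=0xa → #10
  target = base 0x627a + off 0x08 + 2 + imm 10 = 0x628e

0x628e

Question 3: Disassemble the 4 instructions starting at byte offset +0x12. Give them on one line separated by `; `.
[12] 67 5e → 0x675e
  top 4b → 0x6 → set [RI]
  [11:8] rd=7 = x7
  [7:0] imm=94 = #94
[14] 77 a0 → 0x77a0
  top 4b → 0x7 → srl [RR]
  [11:8] rd=7 = x7
  [7:4] rs=10 = x10
[16] 91 60 → 0x9160
  top 4b → 0x9 → or [RR]
  [11:8] rd=1 = x1
  [7:4] rs=6 = x6
[18] ab 00 → 0xab00
  top 4b → 0xa → push [R]
  [11:8] rd=11 = x11

set x7, #94; srl x7, x10; or x1, x6; push x11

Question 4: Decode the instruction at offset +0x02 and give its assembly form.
set x0, #231

+0x02: 60 e7 ⇒ word 0x60e7 (big)
  op=0x60e7>>12=0x6 ⇒ set (RI)
  [11:8] rd=0 = x0
  [7:0] imm=231 = #231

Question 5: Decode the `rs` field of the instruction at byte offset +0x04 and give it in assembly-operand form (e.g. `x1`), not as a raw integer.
[04] 58 f0 → 0x58f0
  op=0x58f0>>12=0x5 ⇒ sum (RR)
  [11:8] rd=8 = x8
  [7:4] rs=15 = x15

x15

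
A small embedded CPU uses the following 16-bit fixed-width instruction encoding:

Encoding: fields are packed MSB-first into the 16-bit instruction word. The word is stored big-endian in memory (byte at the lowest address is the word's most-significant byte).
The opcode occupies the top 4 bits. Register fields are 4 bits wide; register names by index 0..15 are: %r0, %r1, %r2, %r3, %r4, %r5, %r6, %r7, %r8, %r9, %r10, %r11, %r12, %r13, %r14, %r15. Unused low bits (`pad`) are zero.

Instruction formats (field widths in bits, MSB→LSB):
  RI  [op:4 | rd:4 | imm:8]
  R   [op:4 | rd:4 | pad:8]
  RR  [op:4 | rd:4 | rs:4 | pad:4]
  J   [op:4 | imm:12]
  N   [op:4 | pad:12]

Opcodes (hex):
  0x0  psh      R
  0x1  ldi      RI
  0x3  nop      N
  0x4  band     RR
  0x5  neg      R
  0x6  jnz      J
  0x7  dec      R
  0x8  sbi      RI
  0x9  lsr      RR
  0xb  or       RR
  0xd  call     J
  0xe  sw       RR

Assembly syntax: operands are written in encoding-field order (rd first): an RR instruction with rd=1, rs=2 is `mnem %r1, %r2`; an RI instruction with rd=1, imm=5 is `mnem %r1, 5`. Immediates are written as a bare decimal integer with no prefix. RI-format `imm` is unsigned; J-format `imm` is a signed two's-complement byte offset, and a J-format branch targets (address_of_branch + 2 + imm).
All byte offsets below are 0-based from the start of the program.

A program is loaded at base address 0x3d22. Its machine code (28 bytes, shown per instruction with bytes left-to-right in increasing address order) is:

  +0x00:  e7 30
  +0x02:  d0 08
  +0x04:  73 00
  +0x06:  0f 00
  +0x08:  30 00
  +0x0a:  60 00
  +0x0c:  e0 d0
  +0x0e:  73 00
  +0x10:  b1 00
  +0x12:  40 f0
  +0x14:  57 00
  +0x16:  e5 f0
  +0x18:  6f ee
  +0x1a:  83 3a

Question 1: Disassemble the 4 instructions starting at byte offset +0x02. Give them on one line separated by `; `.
[02] d0 08 → 0xd008
  op=0xd008>>12=0xd ⇒ call (J)
  [11:0] imm=8 = 8
[04] 73 00 → 0x7300
  op=0x7300>>12=0x7 ⇒ dec (R)
  [11:8] rd=3 = %r3
[06] 0f 00 → 0x0f00
  op=0x0f00>>12=0x0 ⇒ psh (R)
  [11:8] rd=15 = %r15
[08] 30 00 → 0x3000
  op=0x3000>>12=0x3 ⇒ nop (N)

call 8; dec %r3; psh %r15; nop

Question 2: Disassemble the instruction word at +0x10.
or %r1, %r0

@+10  big-endian(b1 00) = 0xb100
  op=0xb100>>12=0xb ⇒ or (RR)
  rd: (w>>8)&0xf=0x1 → %r1
  rs: (w>>4)&0xf=0x0 → %r0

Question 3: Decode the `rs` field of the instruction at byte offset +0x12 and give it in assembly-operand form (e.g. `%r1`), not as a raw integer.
%r15

[12] 40 f0 → 0x40f0
  top 4b → 0x4 → band [RR]
  rd@[11:8]=0x0 ⇒ %r0
  rs@[7:4]=0xf ⇒ %r15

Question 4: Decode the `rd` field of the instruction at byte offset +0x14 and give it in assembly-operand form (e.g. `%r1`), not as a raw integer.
off 0x14: read 57 00 as big → 0x5700
  top 4b → 0x5 → neg [R]
  [11:8] rd=7 = %r7

%r7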